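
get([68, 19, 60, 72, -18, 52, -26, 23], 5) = 52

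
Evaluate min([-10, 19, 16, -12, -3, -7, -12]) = -12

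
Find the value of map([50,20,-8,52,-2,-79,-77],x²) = (50)²=2500, (20)²=400, (-8)²=64, (52)²=2704, (-2)²=4, (-79)²=6241, (-77)²=5929
= [2500, 400, 64, 2704, 4, 6241, 5929]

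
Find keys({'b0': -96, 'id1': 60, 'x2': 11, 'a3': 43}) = ['b0', 'id1', 'x2', 'a3']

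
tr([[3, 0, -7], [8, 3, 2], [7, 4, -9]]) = diagonal: 3 + 3 + (-9)
= -3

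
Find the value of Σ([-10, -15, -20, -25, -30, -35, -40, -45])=-220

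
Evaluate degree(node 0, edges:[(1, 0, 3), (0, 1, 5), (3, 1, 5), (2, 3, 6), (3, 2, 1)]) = incident: (1,0), (0,1)
= 2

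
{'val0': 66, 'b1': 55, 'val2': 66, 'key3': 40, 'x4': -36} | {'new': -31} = {'val0': 66, 'b1': 55, 'val2': 66, 'key3': 40, 'x4': -36, 'new': -31}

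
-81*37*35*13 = -1363635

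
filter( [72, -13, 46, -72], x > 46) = [72]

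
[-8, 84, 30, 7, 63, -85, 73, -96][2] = 30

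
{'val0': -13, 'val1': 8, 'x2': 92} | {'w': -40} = {'val0': -13, 'val1': 8, 'x2': 92, 'w': -40}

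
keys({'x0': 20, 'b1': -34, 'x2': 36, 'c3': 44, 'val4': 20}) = ['x0', 'b1', 'x2', 'c3', 'val4']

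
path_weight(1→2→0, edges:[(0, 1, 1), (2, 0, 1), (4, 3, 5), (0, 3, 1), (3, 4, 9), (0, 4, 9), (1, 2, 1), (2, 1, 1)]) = 2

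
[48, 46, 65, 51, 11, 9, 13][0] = 48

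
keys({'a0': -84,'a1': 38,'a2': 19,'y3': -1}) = ['a0', 'a1', 'a2', 'y3']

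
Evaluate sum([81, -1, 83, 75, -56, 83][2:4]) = 158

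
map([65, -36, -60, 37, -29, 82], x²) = (65)²=4225, (-36)²=1296, (-60)²=3600, (37)²=1369, (-29)²=841, (82)²=6724
= [4225, 1296, 3600, 1369, 841, 6724]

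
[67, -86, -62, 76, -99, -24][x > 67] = [76]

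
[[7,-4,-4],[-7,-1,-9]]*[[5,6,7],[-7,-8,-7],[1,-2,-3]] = [[59, 82, 89], [-37, -16, -15]]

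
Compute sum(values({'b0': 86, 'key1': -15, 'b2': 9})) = 86 + (-15) + 9
= 80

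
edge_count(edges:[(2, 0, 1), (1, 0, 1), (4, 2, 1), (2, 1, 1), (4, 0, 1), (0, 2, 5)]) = 6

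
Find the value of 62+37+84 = 183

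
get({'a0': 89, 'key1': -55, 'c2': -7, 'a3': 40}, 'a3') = 40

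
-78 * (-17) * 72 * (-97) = -9260784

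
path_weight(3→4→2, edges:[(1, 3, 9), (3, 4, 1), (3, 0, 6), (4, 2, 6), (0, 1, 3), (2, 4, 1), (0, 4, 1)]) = 7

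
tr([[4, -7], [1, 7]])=diagonal: 4 + 7
= 11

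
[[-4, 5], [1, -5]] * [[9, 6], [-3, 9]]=[[-51, 21], [24, -39]]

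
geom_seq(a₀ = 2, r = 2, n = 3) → [2, 4, 8]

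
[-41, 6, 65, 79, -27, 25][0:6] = [-41, 6, 65, 79, -27, 25]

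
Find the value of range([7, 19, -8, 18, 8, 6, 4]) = 27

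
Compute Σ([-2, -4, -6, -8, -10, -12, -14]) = -56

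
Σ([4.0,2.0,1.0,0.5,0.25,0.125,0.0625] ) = 4.0 + 2.0 + 1.0 + 0.5 + 0.25 + 0.125 + 0.0625
= 7.9375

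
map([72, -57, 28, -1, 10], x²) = (72)²=5184, (-57)²=3249, (28)²=784, (-1)²=1, (10)²=100
= [5184, 3249, 784, 1, 100]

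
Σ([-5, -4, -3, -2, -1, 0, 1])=(-5) + (-4) + (-3) + (-2) + (-1) + 0 + 1
= -14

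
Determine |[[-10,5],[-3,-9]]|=105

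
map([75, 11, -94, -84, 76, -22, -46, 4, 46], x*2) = [150, 22, -188, -168, 152, -44, -92, 8, 92]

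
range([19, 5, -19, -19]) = 38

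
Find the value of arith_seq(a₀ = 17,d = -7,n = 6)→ a_0 = 17 + 0*-7 = 17
a_1 = 17 + 1*-7 = 10
a_2 = 17 + 2*-7 = 3
...
= [17, 10, 3, -4, -11, -18]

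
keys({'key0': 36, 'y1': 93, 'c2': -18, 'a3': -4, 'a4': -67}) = ['key0', 'y1', 'c2', 'a3', 'a4']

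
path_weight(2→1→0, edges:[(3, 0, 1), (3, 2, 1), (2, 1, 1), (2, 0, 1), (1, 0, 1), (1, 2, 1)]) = w(2→1)=1 + w(1→0)=1
= 2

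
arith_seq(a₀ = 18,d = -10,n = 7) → [18, 8, -2, -12, -22, -32, -42]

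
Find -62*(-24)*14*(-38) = -791616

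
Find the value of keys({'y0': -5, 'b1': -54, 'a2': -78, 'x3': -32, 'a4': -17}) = ['y0', 'b1', 'a2', 'x3', 'a4']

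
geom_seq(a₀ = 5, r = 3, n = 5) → [5, 15, 45, 135, 405]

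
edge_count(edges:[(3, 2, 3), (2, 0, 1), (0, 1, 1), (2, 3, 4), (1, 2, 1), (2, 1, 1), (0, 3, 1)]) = 7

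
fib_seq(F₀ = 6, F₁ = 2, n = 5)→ [6, 2, 8, 10, 18]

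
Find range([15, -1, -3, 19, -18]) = 37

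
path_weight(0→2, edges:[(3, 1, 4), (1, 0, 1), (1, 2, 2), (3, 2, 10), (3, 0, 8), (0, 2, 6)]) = w(0→2)=6
= 6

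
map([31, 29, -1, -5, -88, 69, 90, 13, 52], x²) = [961, 841, 1, 25, 7744, 4761, 8100, 169, 2704]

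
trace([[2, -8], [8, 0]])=2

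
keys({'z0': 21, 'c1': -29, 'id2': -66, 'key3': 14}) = ['z0', 'c1', 'id2', 'key3']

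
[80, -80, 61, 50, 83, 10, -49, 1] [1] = -80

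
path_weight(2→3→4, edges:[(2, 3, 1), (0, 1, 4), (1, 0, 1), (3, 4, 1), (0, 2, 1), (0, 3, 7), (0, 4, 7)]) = 2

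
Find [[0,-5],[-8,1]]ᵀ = [[0, -8], [-5, 1]]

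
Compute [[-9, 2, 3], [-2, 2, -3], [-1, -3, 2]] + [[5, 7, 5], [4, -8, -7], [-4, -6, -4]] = [[-4, 9, 8], [2, -6, -10], [-5, -9, -2]]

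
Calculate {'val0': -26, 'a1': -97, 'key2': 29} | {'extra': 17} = {'val0': -26, 'a1': -97, 'key2': 29, 'extra': 17}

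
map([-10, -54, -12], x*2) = [-20, -108, -24]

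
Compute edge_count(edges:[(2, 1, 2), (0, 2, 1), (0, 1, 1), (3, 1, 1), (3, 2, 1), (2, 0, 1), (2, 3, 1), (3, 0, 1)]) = 8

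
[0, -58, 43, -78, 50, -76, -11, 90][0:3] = [0, -58, 43]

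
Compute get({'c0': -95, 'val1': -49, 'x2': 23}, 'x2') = 23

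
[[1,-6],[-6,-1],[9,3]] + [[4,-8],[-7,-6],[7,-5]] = [[5, -14], [-13, -7], [16, -2]]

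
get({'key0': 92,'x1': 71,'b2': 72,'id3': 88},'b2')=72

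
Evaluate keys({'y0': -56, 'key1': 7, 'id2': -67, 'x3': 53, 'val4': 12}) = ['y0', 'key1', 'id2', 'x3', 'val4']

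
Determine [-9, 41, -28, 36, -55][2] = -28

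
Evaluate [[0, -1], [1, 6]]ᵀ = [[0, 1], [-1, 6]]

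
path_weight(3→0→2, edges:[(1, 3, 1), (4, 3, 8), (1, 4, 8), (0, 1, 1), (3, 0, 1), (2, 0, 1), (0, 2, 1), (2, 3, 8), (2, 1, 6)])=2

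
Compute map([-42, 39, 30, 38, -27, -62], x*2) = -42*2=-84, 39*2=78, 30*2=60, 38*2=76, -27*2=-54, -62*2=-124
= [-84, 78, 60, 76, -54, -124]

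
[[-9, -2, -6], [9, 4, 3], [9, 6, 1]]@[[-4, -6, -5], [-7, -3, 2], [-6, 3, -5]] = [[86, 42, 71], [-82, -57, -52], [-84, -69, -38]]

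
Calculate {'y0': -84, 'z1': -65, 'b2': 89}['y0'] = -84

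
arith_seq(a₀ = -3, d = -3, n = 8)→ a_0 = -3 + 0*-3 = -3
a_1 = -3 + 1*-3 = -6
a_2 = -3 + 2*-3 = -9
...
= [-3, -6, -9, -12, -15, -18, -21, -24]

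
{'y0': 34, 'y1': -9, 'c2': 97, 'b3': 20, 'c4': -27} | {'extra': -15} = {'y0': 34, 'y1': -9, 'c2': 97, 'b3': 20, 'c4': -27, 'extra': -15}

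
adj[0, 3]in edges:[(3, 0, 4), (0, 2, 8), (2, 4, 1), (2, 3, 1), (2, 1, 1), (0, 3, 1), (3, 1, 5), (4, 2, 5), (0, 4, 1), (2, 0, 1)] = 1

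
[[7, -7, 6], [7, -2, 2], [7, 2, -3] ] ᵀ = [[7, 7, 7], [-7, -2, 2], [6, 2, -3]]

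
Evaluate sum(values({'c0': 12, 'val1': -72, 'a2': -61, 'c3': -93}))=12 + (-72) + (-61) + (-93)
= -214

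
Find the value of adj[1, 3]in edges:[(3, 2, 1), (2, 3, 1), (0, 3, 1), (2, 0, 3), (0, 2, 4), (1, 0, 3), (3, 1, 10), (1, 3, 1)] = 1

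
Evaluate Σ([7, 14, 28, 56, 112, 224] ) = 7 + 14 + 28 + 56 + 112 + 224
= 441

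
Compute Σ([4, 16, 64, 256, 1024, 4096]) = 5460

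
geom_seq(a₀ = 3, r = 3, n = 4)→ a_0 = 3*3^0 = 3
a_1 = 3*3^1 = 9
a_2 = 3*3^2 = 27
...
= [3, 9, 27, 81]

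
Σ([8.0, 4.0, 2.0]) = 14.0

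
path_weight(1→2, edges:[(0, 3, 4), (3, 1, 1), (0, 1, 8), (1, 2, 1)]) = w(1→2)=1
= 1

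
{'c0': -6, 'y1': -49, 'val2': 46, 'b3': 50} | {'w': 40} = {'c0': -6, 'y1': -49, 'val2': 46, 'b3': 50, 'w': 40}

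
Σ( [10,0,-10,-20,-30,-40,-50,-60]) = -200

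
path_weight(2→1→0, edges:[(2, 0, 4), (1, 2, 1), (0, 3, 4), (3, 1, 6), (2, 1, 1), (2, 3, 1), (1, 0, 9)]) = w(2→1)=1 + w(1→0)=9
= 10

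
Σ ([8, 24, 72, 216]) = 8 + 24 + 72 + 216
= 320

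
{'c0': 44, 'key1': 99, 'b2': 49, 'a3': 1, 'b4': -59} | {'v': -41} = {'c0': 44, 'key1': 99, 'b2': 49, 'a3': 1, 'b4': -59, 'v': -41}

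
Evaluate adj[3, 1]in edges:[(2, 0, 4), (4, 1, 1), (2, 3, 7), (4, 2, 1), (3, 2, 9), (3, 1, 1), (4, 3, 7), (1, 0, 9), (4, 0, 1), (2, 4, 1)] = 1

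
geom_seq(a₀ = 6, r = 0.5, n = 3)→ a_0 = 6*0.5^0 = 6.0
a_1 = 6*0.5^1 = 3.0
a_2 = 6*0.5^2 = 1.5
= [6.0, 3.0, 1.5]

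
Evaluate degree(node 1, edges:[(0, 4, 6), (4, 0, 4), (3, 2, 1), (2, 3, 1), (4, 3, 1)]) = 0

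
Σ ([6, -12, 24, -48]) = 6 + -12 + 24 + -48
= -30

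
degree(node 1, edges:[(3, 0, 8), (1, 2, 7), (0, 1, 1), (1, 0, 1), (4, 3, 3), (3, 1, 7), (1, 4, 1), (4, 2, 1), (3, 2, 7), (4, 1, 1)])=6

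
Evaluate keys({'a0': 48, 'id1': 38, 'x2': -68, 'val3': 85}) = ['a0', 'id1', 'x2', 'val3']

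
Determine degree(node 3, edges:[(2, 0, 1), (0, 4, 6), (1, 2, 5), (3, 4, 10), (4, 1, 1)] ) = incident: (3,4)
= 1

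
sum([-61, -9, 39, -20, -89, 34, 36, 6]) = (-61) + (-9) + 39 + (-20) + (-89) + 34 + 36 + 6
= -64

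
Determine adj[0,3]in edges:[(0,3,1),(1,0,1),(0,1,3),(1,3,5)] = 1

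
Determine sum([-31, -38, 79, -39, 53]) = 24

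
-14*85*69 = -82110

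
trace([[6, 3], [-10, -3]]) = diagonal: 6 + (-3)
= 3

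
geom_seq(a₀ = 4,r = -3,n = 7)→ [4, -12, 36, -108, 324, -972, 2916]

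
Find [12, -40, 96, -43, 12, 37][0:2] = [12, -40]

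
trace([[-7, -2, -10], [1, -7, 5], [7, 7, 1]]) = diagonal: (-7) + (-7) + 1
= -13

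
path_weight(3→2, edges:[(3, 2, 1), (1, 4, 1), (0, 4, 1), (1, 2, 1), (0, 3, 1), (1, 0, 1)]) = w(3→2)=1
= 1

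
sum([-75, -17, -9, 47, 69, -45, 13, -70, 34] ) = -53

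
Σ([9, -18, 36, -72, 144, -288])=9 + -18 + 36 + -72 + 144 + -288
= -189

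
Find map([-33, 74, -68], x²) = (-33)²=1089, (74)²=5476, (-68)²=4624
= [1089, 5476, 4624]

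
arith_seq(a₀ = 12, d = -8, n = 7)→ a_0 = 12 + 0*-8 = 12
a_1 = 12 + 1*-8 = 4
a_2 = 12 + 2*-8 = -4
...
= [12, 4, -4, -12, -20, -28, -36]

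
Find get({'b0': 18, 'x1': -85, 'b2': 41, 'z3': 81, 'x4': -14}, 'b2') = 41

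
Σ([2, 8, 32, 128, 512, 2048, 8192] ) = 10922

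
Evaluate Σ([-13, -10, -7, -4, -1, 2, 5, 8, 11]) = -9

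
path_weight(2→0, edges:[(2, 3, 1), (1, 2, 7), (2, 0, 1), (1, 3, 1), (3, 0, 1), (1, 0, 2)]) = 1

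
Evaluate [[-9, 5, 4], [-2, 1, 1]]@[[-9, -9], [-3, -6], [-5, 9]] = [[46, 87], [10, 21]]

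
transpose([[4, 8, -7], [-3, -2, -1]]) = [[4, -3], [8, -2], [-7, -1]]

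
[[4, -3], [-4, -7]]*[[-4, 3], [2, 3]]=C[0][0] = (4)*(-4) + (-3)*(2) = -22
C[0][1] = (4)*(3) + (-3)*(3) = 3
C[1][0] = (-4)*(-4) + (-7)*(2) = 2
C[1][1] = (-4)*(3) + (-7)*(3) = -33
= [[-22, 3], [2, -33]]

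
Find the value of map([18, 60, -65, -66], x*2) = 18*2=36, 60*2=120, -65*2=-130, -66*2=-132
= [36, 120, -130, -132]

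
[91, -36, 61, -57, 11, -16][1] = -36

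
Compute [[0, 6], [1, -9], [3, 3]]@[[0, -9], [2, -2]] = [[12, -12], [-18, 9], [6, -33]]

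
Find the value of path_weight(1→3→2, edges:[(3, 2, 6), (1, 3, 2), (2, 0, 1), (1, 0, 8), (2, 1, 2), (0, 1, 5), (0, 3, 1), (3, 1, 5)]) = 8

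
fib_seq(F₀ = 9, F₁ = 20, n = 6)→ [9, 20, 29, 49, 78, 127]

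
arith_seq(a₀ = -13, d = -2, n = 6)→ a_0 = -13 + 0*-2 = -13
a_1 = -13 + 1*-2 = -15
a_2 = -13 + 2*-2 = -17
...
= [-13, -15, -17, -19, -21, -23]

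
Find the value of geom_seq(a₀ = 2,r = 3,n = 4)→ a_0 = 2*3^0 = 2
a_1 = 2*3^1 = 6
a_2 = 2*3^2 = 18
...
= [2, 6, 18, 54]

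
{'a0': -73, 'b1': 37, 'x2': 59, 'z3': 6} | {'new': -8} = {'a0': -73, 'b1': 37, 'x2': 59, 'z3': 6, 'new': -8}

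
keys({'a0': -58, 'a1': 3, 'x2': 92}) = ['a0', 'a1', 'x2']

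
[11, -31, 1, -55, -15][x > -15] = [11, 1]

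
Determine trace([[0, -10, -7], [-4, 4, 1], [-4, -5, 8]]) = 12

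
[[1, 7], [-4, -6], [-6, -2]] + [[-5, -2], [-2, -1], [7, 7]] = [[-4, 5], [-6, -7], [1, 5]]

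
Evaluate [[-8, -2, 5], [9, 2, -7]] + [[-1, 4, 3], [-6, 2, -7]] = [[-9, 2, 8], [3, 4, -14]]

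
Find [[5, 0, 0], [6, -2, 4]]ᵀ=[[5, 6], [0, -2], [0, 4]]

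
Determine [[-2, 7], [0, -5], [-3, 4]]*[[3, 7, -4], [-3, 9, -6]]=[[-27, 49, -34], [15, -45, 30], [-21, 15, -12]]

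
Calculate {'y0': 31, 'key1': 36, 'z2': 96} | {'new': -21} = {'y0': 31, 'key1': 36, 'z2': 96, 'new': -21}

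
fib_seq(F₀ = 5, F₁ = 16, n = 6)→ F_2 = F_1 + F_0 = 21
F_3 = F_2 + F_1 = 37
F_4 = F_3 + F_2 = 58
...
= [5, 16, 21, 37, 58, 95]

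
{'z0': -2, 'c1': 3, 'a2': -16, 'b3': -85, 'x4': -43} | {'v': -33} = {'z0': -2, 'c1': 3, 'a2': -16, 'b3': -85, 'x4': -43, 'v': -33}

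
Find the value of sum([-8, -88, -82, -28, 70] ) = -136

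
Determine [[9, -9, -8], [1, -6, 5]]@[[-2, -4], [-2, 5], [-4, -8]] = C[0][0] = (9)*(-2) + (-9)*(-2) + (-8)*(-4) = 32
C[0][1] = (9)*(-4) + (-9)*(5) + (-8)*(-8) = -17
C[1][0] = (1)*(-2) + (-6)*(-2) + (5)*(-4) = -10
C[1][1] = (1)*(-4) + (-6)*(5) + (5)*(-8) = -74
= [[32, -17], [-10, -74]]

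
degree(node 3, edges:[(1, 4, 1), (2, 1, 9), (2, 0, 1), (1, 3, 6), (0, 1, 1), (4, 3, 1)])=incident: (1,3), (4,3)
= 2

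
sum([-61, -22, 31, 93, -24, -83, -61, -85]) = (-61) + (-22) + 31 + 93 + (-24) + (-83) + (-61) + (-85)
= -212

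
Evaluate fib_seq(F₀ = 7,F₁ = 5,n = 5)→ F_2 = F_1 + F_0 = 12
F_3 = F_2 + F_1 = 17
F_4 = F_3 + F_2 = 29
= [7, 5, 12, 17, 29]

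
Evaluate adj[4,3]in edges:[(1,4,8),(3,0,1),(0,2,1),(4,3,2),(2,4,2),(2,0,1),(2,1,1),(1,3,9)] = 2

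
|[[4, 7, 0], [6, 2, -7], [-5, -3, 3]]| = 59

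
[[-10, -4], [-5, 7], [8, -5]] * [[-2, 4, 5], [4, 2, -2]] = [[4, -48, -42], [38, -6, -39], [-36, 22, 50]]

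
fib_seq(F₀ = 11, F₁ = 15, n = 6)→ F_2 = F_1 + F_0 = 26
F_3 = F_2 + F_1 = 41
F_4 = F_3 + F_2 = 67
...
= [11, 15, 26, 41, 67, 108]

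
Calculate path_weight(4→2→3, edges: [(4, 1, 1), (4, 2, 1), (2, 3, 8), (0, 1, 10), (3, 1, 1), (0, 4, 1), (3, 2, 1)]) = 9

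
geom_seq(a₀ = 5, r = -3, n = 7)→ a_0 = 5*(-3)^0 = 5
a_1 = 5*(-3)^1 = -15
a_2 = 5*(-3)^2 = 45
...
= [5, -15, 45, -135, 405, -1215, 3645]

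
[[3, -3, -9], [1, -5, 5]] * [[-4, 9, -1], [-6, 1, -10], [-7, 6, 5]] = C[0][0] = (3)*(-4) + (-3)*(-6) + (-9)*(-7) = 69
C[0][1] = (3)*(9) + (-3)*(1) + (-9)*(6) = -30
C[0][2] = (3)*(-1) + (-3)*(-10) + (-9)*(5) = -18
C[1][0] = (1)*(-4) + (-5)*(-6) + (5)*(-7) = -9
C[1][1] = (1)*(9) + (-5)*(1) + (5)*(6) = 34
C[1][2] = (1)*(-1) + (-5)*(-10) + (5)*(5) = 74
= [[69, -30, -18], [-9, 34, 74]]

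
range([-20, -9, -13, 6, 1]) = 26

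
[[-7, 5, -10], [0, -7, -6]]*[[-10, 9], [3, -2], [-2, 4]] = C[0][0] = (-7)*(-10) + (5)*(3) + (-10)*(-2) = 105
C[0][1] = (-7)*(9) + (5)*(-2) + (-10)*(4) = -113
C[1][0] = (0)*(-10) + (-7)*(3) + (-6)*(-2) = -9
C[1][1] = (0)*(9) + (-7)*(-2) + (-6)*(4) = -10
= [[105, -113], [-9, -10]]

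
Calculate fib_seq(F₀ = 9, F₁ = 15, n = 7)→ [9, 15, 24, 39, 63, 102, 165]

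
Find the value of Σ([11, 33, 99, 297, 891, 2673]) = 11 + 33 + 99 + 297 + 891 + 2673
= 4004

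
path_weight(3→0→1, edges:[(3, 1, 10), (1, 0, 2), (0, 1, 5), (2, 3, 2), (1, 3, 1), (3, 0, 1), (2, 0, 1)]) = 6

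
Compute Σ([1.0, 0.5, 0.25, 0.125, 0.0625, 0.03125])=1.96875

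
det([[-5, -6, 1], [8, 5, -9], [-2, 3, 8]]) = (1)*(-5)*det([[5, -9], [3, 8]]) + (-1)*(-6)*det([[8, -9], [-2, 8]]) + (1)*(1)*det([[8, 5], [-2, 3]])
= -335 + 276 + 34
= -25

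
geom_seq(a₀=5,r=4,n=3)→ a_0 = 5*4^0 = 5
a_1 = 5*4^1 = 20
a_2 = 5*4^2 = 80
= [5, 20, 80]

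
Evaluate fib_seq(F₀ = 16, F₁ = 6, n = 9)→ F_2 = F_1 + F_0 = 22
F_3 = F_2 + F_1 = 28
F_4 = F_3 + F_2 = 50
...
= [16, 6, 22, 28, 50, 78, 128, 206, 334]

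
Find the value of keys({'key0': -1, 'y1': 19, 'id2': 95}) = ['key0', 'y1', 'id2']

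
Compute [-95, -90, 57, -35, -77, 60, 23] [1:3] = [-90, 57]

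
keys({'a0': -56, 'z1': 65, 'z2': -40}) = ['a0', 'z1', 'z2']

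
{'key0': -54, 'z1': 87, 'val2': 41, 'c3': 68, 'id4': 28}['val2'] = 41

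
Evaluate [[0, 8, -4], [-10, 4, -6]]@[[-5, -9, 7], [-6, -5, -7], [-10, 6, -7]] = [[-8, -64, -28], [86, 34, -56]]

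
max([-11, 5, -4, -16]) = 5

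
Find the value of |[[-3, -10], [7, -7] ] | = (-3)*(-7) - (-10)*(7)
= 91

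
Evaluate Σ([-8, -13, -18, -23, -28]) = (-8) + (-13) + (-18) + (-23) + (-28)
= -90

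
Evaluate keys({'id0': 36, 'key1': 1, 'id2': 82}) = ['id0', 'key1', 'id2']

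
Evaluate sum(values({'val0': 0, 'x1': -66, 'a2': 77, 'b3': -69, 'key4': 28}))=0 + (-66) + 77 + (-69) + 28
= -30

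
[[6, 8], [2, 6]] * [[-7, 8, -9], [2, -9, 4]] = [[-26, -24, -22], [-2, -38, 6]]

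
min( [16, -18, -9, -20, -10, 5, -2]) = -20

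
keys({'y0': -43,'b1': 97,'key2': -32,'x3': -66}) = ['y0', 'b1', 'key2', 'x3']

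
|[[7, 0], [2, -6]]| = (7)*(-6) - (0)*(2)
= -42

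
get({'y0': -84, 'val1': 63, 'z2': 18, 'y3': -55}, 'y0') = -84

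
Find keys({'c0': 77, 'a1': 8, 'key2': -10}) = ['c0', 'a1', 'key2']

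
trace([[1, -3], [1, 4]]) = diagonal: 1 + 4
= 5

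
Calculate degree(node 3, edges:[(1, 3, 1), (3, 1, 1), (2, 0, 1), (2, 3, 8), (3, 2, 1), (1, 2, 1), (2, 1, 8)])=4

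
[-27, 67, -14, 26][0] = -27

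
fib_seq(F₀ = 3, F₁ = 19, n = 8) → F_2 = F_1 + F_0 = 22
F_3 = F_2 + F_1 = 41
F_4 = F_3 + F_2 = 63
...
= [3, 19, 22, 41, 63, 104, 167, 271]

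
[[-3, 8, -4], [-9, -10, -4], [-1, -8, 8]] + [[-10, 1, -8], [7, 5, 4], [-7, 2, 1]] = [[-13, 9, -12], [-2, -5, 0], [-8, -6, 9]]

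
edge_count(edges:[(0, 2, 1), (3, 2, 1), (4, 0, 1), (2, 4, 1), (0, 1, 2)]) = 5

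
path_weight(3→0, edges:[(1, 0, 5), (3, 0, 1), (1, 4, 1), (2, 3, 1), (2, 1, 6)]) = 1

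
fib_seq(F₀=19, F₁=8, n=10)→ F_2 = F_1 + F_0 = 27
F_3 = F_2 + F_1 = 35
F_4 = F_3 + F_2 = 62
...
= [19, 8, 27, 35, 62, 97, 159, 256, 415, 671]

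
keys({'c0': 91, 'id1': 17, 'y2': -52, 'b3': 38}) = ['c0', 'id1', 'y2', 'b3']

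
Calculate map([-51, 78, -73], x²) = [2601, 6084, 5329]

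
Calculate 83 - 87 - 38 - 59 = -101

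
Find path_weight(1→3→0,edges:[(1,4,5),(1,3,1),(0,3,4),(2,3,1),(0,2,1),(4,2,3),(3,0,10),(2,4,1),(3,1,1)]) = 11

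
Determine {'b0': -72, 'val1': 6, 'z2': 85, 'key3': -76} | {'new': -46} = {'b0': -72, 'val1': 6, 'z2': 85, 'key3': -76, 'new': -46}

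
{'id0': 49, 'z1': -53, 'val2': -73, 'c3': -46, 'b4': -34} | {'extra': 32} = {'id0': 49, 'z1': -53, 'val2': -73, 'c3': -46, 'b4': -34, 'extra': 32}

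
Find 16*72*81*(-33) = -3079296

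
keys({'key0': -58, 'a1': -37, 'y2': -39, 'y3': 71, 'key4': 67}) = ['key0', 'a1', 'y2', 'y3', 'key4']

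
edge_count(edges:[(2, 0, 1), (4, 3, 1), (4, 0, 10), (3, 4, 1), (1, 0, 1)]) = 5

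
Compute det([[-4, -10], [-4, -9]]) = -4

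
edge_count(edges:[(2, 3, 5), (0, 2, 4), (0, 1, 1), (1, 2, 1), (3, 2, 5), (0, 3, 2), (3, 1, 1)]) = 7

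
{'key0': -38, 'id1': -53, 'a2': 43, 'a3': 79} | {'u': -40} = {'key0': -38, 'id1': -53, 'a2': 43, 'a3': 79, 'u': -40}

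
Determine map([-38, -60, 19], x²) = (-38)²=1444, (-60)²=3600, (19)²=361
= [1444, 3600, 361]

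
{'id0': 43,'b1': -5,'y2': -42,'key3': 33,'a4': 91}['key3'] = 33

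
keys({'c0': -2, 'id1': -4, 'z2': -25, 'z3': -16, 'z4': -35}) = ['c0', 'id1', 'z2', 'z3', 'z4']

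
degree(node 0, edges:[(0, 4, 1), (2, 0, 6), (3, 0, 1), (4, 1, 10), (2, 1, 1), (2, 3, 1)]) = incident: (0,4), (2,0), (3,0)
= 3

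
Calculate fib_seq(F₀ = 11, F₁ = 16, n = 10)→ [11, 16, 27, 43, 70, 113, 183, 296, 479, 775]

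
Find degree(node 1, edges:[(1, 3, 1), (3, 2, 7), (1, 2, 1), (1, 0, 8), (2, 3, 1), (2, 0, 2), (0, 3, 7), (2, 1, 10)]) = 4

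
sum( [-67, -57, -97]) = -221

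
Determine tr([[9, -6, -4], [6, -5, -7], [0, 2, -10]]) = -6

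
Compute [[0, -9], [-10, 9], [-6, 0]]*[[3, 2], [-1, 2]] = C[0][0] = (0)*(3) + (-9)*(-1) = 9
C[0][1] = (0)*(2) + (-9)*(2) = -18
C[1][0] = (-10)*(3) + (9)*(-1) = -39
C[1][1] = (-10)*(2) + (9)*(2) = -2
C[2][0] = (-6)*(3) + (0)*(-1) = -18
C[2][1] = (-6)*(2) + (0)*(2) = -12
= [[9, -18], [-39, -2], [-18, -12]]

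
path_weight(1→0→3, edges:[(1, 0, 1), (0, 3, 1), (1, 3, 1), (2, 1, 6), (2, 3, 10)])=w(1→0)=1 + w(0→3)=1
= 2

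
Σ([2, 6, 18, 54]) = 2 + 6 + 18 + 54
= 80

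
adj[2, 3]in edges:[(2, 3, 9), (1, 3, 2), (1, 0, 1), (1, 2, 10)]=9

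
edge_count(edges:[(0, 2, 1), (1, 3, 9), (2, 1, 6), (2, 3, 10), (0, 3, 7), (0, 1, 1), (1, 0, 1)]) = 7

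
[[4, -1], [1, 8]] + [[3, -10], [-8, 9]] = [[7, -11], [-7, 17]]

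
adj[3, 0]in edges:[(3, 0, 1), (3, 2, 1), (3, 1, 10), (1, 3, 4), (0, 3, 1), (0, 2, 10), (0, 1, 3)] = 1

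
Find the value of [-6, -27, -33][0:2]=[-6, -27]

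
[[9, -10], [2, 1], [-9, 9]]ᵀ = [[9, 2, -9], [-10, 1, 9]]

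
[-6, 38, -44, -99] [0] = -6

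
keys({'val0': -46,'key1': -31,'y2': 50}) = ['val0', 'key1', 'y2']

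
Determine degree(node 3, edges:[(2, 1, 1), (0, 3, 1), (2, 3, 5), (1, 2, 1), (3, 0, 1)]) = incident: (0,3), (2,3), (3,0)
= 3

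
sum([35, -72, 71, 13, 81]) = 35 + (-72) + 71 + 13 + 81
= 128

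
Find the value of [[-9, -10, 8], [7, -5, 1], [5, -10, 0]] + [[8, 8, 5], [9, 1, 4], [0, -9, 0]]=[[-1, -2, 13], [16, -4, 5], [5, -19, 0]]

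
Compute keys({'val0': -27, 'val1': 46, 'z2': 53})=['val0', 'val1', 'z2']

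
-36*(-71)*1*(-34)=-86904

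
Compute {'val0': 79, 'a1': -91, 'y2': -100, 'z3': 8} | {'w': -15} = {'val0': 79, 'a1': -91, 'y2': -100, 'z3': 8, 'w': -15}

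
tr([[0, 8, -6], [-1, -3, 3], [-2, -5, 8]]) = diagonal: 0 + (-3) + 8
= 5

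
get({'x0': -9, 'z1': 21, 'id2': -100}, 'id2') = -100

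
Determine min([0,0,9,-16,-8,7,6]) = -16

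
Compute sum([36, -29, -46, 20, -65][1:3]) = -75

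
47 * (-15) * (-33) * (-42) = -977130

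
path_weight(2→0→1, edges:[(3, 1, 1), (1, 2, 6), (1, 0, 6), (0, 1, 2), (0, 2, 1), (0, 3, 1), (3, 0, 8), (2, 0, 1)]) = w(2→0)=1 + w(0→1)=2
= 3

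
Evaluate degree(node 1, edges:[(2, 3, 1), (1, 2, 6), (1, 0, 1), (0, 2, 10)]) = incident: (1,2), (1,0)
= 2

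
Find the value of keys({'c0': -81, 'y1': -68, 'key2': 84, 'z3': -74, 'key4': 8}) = ['c0', 'y1', 'key2', 'z3', 'key4']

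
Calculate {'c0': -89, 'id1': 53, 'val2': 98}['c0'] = -89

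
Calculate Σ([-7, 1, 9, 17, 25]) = (-7) + 1 + 9 + 17 + 25
= 45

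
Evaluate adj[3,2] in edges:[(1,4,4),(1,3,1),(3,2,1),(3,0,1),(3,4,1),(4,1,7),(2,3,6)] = 1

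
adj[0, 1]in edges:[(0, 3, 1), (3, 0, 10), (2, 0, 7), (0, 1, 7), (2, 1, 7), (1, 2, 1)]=7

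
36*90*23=74520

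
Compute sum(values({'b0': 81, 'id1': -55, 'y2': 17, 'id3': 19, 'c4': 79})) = 81 + (-55) + 17 + 19 + 79
= 141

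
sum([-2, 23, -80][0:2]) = 21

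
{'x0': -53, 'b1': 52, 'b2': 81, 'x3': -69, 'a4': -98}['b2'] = 81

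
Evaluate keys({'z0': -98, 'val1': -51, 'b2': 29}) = ['z0', 'val1', 'b2']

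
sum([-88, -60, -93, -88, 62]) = (-88) + (-60) + (-93) + (-88) + 62
= -267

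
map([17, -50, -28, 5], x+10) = [27, -40, -18, 15]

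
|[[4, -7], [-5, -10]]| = (4)*(-10) - (-7)*(-5)
= -75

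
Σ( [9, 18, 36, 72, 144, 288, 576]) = 9 + 18 + 36 + 72 + 144 + 288 + 576
= 1143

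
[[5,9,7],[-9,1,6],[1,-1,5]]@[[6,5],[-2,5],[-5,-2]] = [[-23, 56], [-86, -52], [-17, -10]]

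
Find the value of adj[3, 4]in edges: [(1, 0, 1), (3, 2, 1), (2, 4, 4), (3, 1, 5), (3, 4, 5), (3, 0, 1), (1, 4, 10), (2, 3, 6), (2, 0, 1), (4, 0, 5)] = 5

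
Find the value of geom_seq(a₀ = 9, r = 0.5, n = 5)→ [9.0, 4.5, 2.25, 1.125, 0.5625]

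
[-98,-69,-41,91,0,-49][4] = 0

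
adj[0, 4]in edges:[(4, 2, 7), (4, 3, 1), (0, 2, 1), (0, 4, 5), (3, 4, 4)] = 5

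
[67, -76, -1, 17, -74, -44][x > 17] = [67]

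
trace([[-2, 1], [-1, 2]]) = diagonal: (-2) + 2
= 0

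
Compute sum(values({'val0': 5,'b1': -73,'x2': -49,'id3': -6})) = -123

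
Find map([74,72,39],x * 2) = [148, 144, 78]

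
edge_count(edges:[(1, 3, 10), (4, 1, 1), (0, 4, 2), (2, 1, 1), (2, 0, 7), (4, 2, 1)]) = 6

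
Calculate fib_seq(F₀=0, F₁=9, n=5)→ F_2 = F_1 + F_0 = 9
F_3 = F_2 + F_1 = 18
F_4 = F_3 + F_2 = 27
= [0, 9, 9, 18, 27]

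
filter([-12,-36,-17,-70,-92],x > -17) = [-12]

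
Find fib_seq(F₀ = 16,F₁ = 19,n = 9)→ F_2 = F_1 + F_0 = 35
F_3 = F_2 + F_1 = 54
F_4 = F_3 + F_2 = 89
...
= [16, 19, 35, 54, 89, 143, 232, 375, 607]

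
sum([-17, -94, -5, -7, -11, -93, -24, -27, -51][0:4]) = slice → [-17, -94, -5, -7]
(-17) + (-94) + (-5) + (-7)
= -123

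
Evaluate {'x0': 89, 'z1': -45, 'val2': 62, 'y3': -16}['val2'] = 62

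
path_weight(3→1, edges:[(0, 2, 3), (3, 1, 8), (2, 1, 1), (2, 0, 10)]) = 8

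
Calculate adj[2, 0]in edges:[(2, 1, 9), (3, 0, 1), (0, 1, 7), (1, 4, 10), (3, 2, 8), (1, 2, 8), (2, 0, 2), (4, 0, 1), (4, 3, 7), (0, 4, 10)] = 2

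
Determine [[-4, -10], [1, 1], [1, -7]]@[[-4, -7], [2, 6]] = [[-4, -32], [-2, -1], [-18, -49]]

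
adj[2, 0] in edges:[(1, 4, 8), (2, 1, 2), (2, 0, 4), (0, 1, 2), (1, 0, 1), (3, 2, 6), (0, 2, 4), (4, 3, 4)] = 4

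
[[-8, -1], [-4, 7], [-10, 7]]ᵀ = [[-8, -4, -10], [-1, 7, 7]]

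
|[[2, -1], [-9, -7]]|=-23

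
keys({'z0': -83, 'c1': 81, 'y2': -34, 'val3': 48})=['z0', 'c1', 'y2', 'val3']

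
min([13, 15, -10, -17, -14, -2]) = -17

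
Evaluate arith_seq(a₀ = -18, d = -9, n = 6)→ [-18, -27, -36, -45, -54, -63]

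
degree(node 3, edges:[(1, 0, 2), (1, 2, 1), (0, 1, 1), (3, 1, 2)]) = incident: (3,1)
= 1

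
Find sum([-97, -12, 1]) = (-97) + (-12) + 1
= -108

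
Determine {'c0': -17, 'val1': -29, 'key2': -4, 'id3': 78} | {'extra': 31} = {'c0': -17, 'val1': -29, 'key2': -4, 'id3': 78, 'extra': 31}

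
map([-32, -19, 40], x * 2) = [-64, -38, 80]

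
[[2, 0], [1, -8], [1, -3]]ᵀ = [[2, 1, 1], [0, -8, -3]]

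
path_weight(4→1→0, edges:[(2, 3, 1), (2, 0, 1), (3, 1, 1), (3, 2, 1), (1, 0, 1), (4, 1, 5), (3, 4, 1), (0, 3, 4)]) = w(4→1)=5 + w(1→0)=1
= 6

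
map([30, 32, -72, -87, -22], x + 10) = [40, 42, -62, -77, -12]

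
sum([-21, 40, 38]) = (-21) + 40 + 38
= 57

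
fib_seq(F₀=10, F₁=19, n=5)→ [10, 19, 29, 48, 77]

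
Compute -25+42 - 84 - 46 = -113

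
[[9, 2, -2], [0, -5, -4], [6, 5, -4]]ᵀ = [[9, 0, 6], [2, -5, 5], [-2, -4, -4]]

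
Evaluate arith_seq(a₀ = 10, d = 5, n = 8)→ [10, 15, 20, 25, 30, 35, 40, 45]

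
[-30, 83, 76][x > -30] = keep x where x > -30: -30✗, 83✓, 76✓
= [83, 76]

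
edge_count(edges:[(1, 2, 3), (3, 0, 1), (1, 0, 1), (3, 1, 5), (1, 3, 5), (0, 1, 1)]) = 6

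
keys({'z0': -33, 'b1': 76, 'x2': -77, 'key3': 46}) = ['z0', 'b1', 'x2', 'key3']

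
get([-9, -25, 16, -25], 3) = -25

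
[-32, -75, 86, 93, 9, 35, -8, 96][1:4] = [-75, 86, 93]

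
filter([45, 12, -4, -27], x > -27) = keep x where x > -27: 45✓, 12✓, -4✓, -27✗
= [45, 12, -4]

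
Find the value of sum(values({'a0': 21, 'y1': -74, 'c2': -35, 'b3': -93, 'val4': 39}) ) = -142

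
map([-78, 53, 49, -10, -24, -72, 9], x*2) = [-156, 106, 98, -20, -48, -144, 18]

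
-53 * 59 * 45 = -140715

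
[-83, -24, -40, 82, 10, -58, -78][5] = -58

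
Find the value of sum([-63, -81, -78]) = -222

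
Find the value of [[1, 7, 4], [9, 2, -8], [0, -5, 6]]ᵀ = [[1, 9, 0], [7, 2, -5], [4, -8, 6]]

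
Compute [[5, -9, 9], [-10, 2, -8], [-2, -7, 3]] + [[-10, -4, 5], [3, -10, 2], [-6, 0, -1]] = [[-5, -13, 14], [-7, -8, -6], [-8, -7, 2]]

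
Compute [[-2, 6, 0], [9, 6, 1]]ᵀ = [[-2, 9], [6, 6], [0, 1]]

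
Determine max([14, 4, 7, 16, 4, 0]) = 16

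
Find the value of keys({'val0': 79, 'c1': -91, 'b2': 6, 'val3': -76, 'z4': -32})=['val0', 'c1', 'b2', 'val3', 'z4']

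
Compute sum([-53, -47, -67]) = (-53) + (-47) + (-67)
= -167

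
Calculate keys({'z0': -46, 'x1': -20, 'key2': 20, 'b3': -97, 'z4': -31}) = ['z0', 'x1', 'key2', 'b3', 'z4']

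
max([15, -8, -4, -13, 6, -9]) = 15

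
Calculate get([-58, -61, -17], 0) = -58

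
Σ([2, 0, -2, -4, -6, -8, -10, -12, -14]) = -54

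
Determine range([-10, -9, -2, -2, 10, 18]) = 28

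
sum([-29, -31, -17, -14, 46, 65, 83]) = (-29) + (-31) + (-17) + (-14) + 46 + 65 + 83
= 103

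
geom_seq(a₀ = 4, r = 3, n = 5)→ a_0 = 4*3^0 = 4
a_1 = 4*3^1 = 12
a_2 = 4*3^2 = 36
...
= [4, 12, 36, 108, 324]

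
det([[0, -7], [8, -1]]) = (0)*(-1) - (-7)*(8)
= 56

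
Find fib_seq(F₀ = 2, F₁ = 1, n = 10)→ F_2 = F_1 + F_0 = 3
F_3 = F_2 + F_1 = 4
F_4 = F_3 + F_2 = 7
...
= [2, 1, 3, 4, 7, 11, 18, 29, 47, 76]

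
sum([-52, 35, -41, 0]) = -58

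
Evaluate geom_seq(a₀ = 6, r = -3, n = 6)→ a_0 = 6*(-3)^0 = 6
a_1 = 6*(-3)^1 = -18
a_2 = 6*(-3)^2 = 54
...
= [6, -18, 54, -162, 486, -1458]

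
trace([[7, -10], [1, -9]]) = diagonal: 7 + (-9)
= -2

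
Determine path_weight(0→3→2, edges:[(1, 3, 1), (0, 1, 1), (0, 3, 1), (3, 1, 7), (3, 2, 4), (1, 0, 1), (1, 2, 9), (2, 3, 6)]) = 5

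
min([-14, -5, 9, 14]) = -14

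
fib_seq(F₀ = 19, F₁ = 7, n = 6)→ F_2 = F_1 + F_0 = 26
F_3 = F_2 + F_1 = 33
F_4 = F_3 + F_2 = 59
...
= [19, 7, 26, 33, 59, 92]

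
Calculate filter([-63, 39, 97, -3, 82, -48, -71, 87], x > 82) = [97, 87]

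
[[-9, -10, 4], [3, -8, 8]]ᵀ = [[-9, 3], [-10, -8], [4, 8]]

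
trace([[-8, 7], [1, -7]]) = -15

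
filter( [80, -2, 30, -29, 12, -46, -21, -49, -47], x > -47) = [80, -2, 30, -29, 12, -46, -21]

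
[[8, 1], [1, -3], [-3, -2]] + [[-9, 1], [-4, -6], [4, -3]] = [[-1, 2], [-3, -9], [1, -5]]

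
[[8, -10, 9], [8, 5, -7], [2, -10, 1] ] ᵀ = [[8, 8, 2], [-10, 5, -10], [9, -7, 1]]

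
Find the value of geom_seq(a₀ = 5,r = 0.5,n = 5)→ [5.0, 2.5, 1.25, 0.625, 0.3125]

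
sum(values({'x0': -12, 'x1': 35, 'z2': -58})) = -35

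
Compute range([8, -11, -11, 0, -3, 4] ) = 19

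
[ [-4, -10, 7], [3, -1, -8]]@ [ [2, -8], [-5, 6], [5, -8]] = [[77, -84], [-29, 34]]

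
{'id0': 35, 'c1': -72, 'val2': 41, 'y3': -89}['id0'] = 35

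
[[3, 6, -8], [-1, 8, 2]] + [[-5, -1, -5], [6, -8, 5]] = [[-2, 5, -13], [5, 0, 7]]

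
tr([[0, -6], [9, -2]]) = -2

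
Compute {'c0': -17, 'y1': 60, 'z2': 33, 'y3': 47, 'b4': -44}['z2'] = 33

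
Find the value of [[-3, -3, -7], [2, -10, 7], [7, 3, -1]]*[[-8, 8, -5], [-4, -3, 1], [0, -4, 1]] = [[36, 13, 5], [24, 18, -13], [-68, 51, -33]]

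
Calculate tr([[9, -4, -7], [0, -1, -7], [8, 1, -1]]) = diagonal: 9 + (-1) + (-1)
= 7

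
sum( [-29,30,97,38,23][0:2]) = 1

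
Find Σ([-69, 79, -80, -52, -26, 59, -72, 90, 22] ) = (-69) + 79 + (-80) + (-52) + (-26) + 59 + (-72) + 90 + 22
= -49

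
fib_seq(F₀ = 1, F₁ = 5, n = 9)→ F_2 = F_1 + F_0 = 6
F_3 = F_2 + F_1 = 11
F_4 = F_3 + F_2 = 17
...
= [1, 5, 6, 11, 17, 28, 45, 73, 118]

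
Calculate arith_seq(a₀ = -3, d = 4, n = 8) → [-3, 1, 5, 9, 13, 17, 21, 25]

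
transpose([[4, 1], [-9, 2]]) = [[4, -9], [1, 2]]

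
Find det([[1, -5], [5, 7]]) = 32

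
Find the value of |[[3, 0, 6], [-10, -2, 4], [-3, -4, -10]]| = (1)*(3)*det([[-2, 4], [-4, -10]]) + (-1)*(0)*det([[-10, 4], [-3, -10]]) + (1)*(6)*det([[-10, -2], [-3, -4]])
= 108 + 0 + 204
= 312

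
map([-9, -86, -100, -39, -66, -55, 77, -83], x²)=(-9)²=81, (-86)²=7396, (-100)²=10000, (-39)²=1521, (-66)²=4356, (-55)²=3025, (77)²=5929, (-83)²=6889
= [81, 7396, 10000, 1521, 4356, 3025, 5929, 6889]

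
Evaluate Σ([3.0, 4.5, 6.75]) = 3.0 + 4.5 + 6.75
= 14.25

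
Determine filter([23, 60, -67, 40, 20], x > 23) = [60, 40]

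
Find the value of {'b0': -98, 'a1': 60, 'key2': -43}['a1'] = 60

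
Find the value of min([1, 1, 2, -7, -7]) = -7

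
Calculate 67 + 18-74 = 11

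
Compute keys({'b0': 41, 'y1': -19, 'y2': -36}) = ['b0', 'y1', 'y2']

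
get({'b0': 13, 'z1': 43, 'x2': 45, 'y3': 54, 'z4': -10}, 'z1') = 43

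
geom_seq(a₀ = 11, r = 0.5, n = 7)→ [11.0, 5.5, 2.75, 1.375, 0.6875, 0.34375, 0.171875]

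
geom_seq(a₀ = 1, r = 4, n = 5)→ [1, 4, 16, 64, 256]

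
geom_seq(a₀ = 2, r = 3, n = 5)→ a_0 = 2*3^0 = 2
a_1 = 2*3^1 = 6
a_2 = 2*3^2 = 18
...
= [2, 6, 18, 54, 162]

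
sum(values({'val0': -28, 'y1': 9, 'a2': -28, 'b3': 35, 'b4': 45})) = (-28) + 9 + (-28) + 35 + 45
= 33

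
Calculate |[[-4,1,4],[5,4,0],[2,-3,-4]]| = -8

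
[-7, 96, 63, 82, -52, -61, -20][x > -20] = [-7, 96, 63, 82]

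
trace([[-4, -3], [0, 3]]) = -1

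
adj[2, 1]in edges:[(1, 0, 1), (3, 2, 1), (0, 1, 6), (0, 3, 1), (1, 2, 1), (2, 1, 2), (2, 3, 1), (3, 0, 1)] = 2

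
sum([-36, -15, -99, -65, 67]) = -148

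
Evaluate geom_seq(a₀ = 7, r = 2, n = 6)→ [7, 14, 28, 56, 112, 224]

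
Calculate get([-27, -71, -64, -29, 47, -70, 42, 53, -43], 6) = 42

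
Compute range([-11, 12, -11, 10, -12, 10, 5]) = 24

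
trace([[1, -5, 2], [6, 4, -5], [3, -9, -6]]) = -1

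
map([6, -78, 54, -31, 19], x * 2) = 6*2=12, -78*2=-156, 54*2=108, -31*2=-62, 19*2=38
= [12, -156, 108, -62, 38]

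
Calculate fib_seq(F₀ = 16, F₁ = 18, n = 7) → F_2 = F_1 + F_0 = 34
F_3 = F_2 + F_1 = 52
F_4 = F_3 + F_2 = 86
...
= [16, 18, 34, 52, 86, 138, 224]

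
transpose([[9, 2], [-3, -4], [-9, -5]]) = [[9, -3, -9], [2, -4, -5]]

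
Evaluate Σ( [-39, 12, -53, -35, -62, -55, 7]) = (-39) + 12 + (-53) + (-35) + (-62) + (-55) + 7
= -225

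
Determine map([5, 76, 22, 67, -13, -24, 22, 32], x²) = (5)²=25, (76)²=5776, (22)²=484, (67)²=4489, (-13)²=169, (-24)²=576, (22)²=484, (32)²=1024
= [25, 5776, 484, 4489, 169, 576, 484, 1024]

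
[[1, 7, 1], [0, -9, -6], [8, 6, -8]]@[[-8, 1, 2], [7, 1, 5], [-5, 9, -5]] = [[36, 17, 32], [-33, -63, -15], [18, -58, 86]]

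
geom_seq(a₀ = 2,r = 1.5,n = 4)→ [2.0, 3.0, 4.5, 6.75]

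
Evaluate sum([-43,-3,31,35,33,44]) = (-43) + (-3) + 31 + 35 + 33 + 44
= 97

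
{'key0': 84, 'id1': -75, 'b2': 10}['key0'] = 84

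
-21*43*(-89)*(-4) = -321468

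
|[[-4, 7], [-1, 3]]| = -5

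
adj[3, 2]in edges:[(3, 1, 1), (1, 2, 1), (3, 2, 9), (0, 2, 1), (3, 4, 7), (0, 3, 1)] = 9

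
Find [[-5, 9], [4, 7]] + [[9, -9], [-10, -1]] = [[4, 0], [-6, 6]]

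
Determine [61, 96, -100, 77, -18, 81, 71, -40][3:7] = [77, -18, 81, 71]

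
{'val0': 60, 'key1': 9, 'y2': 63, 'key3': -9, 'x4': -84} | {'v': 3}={'val0': 60, 'key1': 9, 'y2': 63, 'key3': -9, 'x4': -84, 'v': 3}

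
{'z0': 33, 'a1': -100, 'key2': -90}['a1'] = -100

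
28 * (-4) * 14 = -1568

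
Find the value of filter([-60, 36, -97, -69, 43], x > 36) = keep x where x > 36: -60✗, 36✗, -97✗, -69✗, 43✓
= [43]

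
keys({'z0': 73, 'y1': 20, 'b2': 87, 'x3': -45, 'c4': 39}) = ['z0', 'y1', 'b2', 'x3', 'c4']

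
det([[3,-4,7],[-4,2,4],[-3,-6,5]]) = (1)*(3)*det([[2, 4], [-6, 5]]) + (-1)*(-4)*det([[-4, 4], [-3, 5]]) + (1)*(7)*det([[-4, 2], [-3, -6]])
= 102 + -32 + 210
= 280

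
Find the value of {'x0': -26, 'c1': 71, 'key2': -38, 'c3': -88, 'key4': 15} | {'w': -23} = {'x0': -26, 'c1': 71, 'key2': -38, 'c3': -88, 'key4': 15, 'w': -23}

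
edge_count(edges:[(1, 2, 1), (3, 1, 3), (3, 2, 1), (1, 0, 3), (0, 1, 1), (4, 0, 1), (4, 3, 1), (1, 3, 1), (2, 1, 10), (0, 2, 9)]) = 10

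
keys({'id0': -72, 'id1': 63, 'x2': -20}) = ['id0', 'id1', 'x2']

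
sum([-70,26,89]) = (-70) + 26 + 89
= 45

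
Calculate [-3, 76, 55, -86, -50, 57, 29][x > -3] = keep x where x > -3: -3✗, 76✓, 55✓, -86✗, -50✗, 57✓, 29✓
= [76, 55, 57, 29]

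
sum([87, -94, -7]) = 87 + (-94) + (-7)
= -14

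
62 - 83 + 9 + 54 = 42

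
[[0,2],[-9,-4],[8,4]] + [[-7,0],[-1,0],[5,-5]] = [[-7, 2], [-10, -4], [13, -1]]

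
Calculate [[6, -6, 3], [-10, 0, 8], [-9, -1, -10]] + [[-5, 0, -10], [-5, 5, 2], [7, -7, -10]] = [[1, -6, -7], [-15, 5, 10], [-2, -8, -20]]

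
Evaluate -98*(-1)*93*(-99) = -902286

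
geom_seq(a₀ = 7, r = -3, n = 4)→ a_0 = 7*(-3)^0 = 7
a_1 = 7*(-3)^1 = -21
a_2 = 7*(-3)^2 = 63
...
= [7, -21, 63, -189]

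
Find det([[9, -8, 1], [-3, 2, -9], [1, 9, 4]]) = 748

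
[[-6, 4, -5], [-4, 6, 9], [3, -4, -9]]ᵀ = [[-6, -4, 3], [4, 6, -4], [-5, 9, -9]]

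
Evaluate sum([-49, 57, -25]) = (-49) + 57 + (-25)
= -17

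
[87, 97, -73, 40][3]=40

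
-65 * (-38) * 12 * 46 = 1363440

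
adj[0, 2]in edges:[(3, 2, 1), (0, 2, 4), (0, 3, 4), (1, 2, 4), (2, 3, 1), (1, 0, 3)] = 4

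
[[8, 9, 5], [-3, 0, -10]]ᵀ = [[8, -3], [9, 0], [5, -10]]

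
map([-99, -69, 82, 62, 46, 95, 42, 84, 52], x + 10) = -99+10=-89, -69+10=-59, 82+10=92, 62+10=72, 46+10=56, 95+10=105, 42+10=52, 84+10=94, 52+10=62
= [-89, -59, 92, 72, 56, 105, 52, 94, 62]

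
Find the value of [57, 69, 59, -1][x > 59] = keep x where x > 59: 57✗, 69✓, 59✗, -1✗
= [69]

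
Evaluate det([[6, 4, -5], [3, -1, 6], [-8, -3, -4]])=73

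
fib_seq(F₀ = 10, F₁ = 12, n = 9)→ F_2 = F_1 + F_0 = 22
F_3 = F_2 + F_1 = 34
F_4 = F_3 + F_2 = 56
...
= [10, 12, 22, 34, 56, 90, 146, 236, 382]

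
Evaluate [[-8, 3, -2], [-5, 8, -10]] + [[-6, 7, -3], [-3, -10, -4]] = [[-14, 10, -5], [-8, -2, -14]]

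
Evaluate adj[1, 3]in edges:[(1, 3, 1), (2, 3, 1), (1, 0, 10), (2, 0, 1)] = 1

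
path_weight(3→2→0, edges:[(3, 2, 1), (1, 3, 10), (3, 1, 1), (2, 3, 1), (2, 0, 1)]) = 2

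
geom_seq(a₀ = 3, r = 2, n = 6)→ [3, 6, 12, 24, 48, 96]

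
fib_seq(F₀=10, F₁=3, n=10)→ [10, 3, 13, 16, 29, 45, 74, 119, 193, 312]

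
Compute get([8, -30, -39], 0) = 8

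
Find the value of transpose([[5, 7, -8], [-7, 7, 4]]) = [[5, -7], [7, 7], [-8, 4]]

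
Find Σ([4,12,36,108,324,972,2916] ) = 4 + 12 + 36 + 108 + 324 + 972 + 2916
= 4372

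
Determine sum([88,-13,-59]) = 88 + (-13) + (-59)
= 16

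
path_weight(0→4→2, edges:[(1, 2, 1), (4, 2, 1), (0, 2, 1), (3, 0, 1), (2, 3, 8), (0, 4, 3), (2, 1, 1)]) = w(0→4)=3 + w(4→2)=1
= 4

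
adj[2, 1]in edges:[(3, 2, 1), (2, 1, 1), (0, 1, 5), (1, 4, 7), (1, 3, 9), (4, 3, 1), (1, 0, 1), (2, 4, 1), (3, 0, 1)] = 1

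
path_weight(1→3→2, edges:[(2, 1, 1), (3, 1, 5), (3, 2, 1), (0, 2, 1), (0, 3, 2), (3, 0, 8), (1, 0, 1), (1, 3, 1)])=2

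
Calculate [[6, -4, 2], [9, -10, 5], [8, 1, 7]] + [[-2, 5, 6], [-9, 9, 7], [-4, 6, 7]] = [[4, 1, 8], [0, -1, 12], [4, 7, 14]]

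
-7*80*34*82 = -1561280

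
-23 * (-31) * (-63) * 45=-2021355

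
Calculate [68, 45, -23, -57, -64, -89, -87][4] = -64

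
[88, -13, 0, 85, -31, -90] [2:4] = [0, 85]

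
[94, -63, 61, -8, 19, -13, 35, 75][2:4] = [61, -8]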